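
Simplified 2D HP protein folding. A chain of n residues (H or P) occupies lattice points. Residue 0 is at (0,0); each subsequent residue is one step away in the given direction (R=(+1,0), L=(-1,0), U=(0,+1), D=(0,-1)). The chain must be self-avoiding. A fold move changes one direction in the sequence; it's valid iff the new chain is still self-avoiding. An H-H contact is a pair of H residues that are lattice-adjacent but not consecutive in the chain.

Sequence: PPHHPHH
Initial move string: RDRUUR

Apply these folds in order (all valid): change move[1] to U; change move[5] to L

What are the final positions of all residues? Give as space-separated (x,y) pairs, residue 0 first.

Answer: (0,0) (1,0) (1,1) (2,1) (2,2) (2,3) (1,3)

Derivation:
Initial moves: RDRUUR
Fold: move[1]->U => RURUUR (positions: [(0, 0), (1, 0), (1, 1), (2, 1), (2, 2), (2, 3), (3, 3)])
Fold: move[5]->L => RURUUL (positions: [(0, 0), (1, 0), (1, 1), (2, 1), (2, 2), (2, 3), (1, 3)])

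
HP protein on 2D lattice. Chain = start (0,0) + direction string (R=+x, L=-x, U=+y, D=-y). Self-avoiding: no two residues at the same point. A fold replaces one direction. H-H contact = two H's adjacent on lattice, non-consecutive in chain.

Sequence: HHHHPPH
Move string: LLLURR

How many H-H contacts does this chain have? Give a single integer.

Positions: [(0, 0), (-1, 0), (-2, 0), (-3, 0), (-3, 1), (-2, 1), (-1, 1)]
H-H contact: residue 1 @(-1,0) - residue 6 @(-1, 1)

Answer: 1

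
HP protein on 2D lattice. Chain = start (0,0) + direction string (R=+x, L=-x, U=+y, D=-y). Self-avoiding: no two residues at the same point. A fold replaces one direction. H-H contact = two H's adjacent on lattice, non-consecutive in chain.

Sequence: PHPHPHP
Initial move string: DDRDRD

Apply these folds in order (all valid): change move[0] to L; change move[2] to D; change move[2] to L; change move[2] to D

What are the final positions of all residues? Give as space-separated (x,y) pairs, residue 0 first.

Answer: (0,0) (-1,0) (-1,-1) (-1,-2) (-1,-3) (0,-3) (0,-4)

Derivation:
Initial moves: DDRDRD
Fold: move[0]->L => LDRDRD (positions: [(0, 0), (-1, 0), (-1, -1), (0, -1), (0, -2), (1, -2), (1, -3)])
Fold: move[2]->D => LDDDRD (positions: [(0, 0), (-1, 0), (-1, -1), (-1, -2), (-1, -3), (0, -3), (0, -4)])
Fold: move[2]->L => LDLDRD (positions: [(0, 0), (-1, 0), (-1, -1), (-2, -1), (-2, -2), (-1, -2), (-1, -3)])
Fold: move[2]->D => LDDDRD (positions: [(0, 0), (-1, 0), (-1, -1), (-1, -2), (-1, -3), (0, -3), (0, -4)])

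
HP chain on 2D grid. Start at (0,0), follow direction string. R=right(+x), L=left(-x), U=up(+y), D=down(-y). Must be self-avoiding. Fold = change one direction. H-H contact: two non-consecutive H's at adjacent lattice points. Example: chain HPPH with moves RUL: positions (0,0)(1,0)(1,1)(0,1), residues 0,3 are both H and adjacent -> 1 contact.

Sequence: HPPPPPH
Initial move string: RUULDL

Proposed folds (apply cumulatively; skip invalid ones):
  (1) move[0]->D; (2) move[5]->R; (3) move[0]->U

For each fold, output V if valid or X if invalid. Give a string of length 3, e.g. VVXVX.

Answer: XXV

Derivation:
Initial: RUULDL -> [(0, 0), (1, 0), (1, 1), (1, 2), (0, 2), (0, 1), (-1, 1)]
Fold 1: move[0]->D => DUULDL INVALID (collision), skipped
Fold 2: move[5]->R => RUULDR INVALID (collision), skipped
Fold 3: move[0]->U => UUULDL VALID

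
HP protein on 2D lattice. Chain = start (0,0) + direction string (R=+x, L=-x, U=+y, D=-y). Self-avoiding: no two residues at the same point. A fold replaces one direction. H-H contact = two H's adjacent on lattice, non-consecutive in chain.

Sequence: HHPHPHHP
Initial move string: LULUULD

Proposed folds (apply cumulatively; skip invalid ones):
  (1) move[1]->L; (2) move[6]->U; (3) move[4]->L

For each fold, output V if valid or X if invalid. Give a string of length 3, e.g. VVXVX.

Initial: LULUULD -> [(0, 0), (-1, 0), (-1, 1), (-2, 1), (-2, 2), (-2, 3), (-3, 3), (-3, 2)]
Fold 1: move[1]->L => LLLUULD VALID
Fold 2: move[6]->U => LLLUULU VALID
Fold 3: move[4]->L => LLLULLU VALID

Answer: VVV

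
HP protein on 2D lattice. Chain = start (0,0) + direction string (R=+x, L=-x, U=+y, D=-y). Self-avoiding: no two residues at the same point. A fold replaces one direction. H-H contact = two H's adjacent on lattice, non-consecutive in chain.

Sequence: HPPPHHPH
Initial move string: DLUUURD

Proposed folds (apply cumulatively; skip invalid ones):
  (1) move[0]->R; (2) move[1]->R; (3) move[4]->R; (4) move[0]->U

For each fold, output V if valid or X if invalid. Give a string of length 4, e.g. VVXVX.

Initial: DLUUURD -> [(0, 0), (0, -1), (-1, -1), (-1, 0), (-1, 1), (-1, 2), (0, 2), (0, 1)]
Fold 1: move[0]->R => RLUUURD INVALID (collision), skipped
Fold 2: move[1]->R => DRUUURD VALID
Fold 3: move[4]->R => DRUURRD VALID
Fold 4: move[0]->U => URUURRD VALID

Answer: XVVV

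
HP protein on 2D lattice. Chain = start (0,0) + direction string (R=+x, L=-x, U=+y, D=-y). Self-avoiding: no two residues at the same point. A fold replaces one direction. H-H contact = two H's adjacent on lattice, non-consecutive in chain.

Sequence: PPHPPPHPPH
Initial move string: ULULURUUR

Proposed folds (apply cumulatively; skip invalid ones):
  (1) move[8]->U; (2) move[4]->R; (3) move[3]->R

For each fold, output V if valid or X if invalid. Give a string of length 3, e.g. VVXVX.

Answer: VXV

Derivation:
Initial: ULULURUUR -> [(0, 0), (0, 1), (-1, 1), (-1, 2), (-2, 2), (-2, 3), (-1, 3), (-1, 4), (-1, 5), (0, 5)]
Fold 1: move[8]->U => ULULURUUU VALID
Fold 2: move[4]->R => ULULRRUUU INVALID (collision), skipped
Fold 3: move[3]->R => ULURURUUU VALID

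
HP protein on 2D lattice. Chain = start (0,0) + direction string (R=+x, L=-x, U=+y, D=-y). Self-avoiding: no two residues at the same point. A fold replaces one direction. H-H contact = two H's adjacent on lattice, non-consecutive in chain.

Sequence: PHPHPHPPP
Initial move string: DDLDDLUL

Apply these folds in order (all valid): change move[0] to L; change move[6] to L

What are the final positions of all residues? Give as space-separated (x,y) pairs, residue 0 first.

Answer: (0,0) (-1,0) (-1,-1) (-2,-1) (-2,-2) (-2,-3) (-3,-3) (-4,-3) (-5,-3)

Derivation:
Initial moves: DDLDDLUL
Fold: move[0]->L => LDLDDLUL (positions: [(0, 0), (-1, 0), (-1, -1), (-2, -1), (-2, -2), (-2, -3), (-3, -3), (-3, -2), (-4, -2)])
Fold: move[6]->L => LDLDDLLL (positions: [(0, 0), (-1, 0), (-1, -1), (-2, -1), (-2, -2), (-2, -3), (-3, -3), (-4, -3), (-5, -3)])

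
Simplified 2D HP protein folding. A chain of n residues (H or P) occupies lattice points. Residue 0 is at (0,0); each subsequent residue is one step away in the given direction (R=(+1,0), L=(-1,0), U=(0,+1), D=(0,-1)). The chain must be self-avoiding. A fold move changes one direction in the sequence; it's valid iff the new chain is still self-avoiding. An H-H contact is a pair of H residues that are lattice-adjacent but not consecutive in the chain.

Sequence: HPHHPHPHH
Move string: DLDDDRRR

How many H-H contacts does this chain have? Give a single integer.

Positions: [(0, 0), (0, -1), (-1, -1), (-1, -2), (-1, -3), (-1, -4), (0, -4), (1, -4), (2, -4)]
No H-H contacts found.

Answer: 0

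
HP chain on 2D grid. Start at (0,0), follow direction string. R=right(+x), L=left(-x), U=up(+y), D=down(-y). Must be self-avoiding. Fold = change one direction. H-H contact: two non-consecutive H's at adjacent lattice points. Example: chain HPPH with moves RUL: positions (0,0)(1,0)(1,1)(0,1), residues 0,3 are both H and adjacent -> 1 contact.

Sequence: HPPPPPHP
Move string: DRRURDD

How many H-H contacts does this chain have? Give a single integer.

Answer: 0

Derivation:
Positions: [(0, 0), (0, -1), (1, -1), (2, -1), (2, 0), (3, 0), (3, -1), (3, -2)]
No H-H contacts found.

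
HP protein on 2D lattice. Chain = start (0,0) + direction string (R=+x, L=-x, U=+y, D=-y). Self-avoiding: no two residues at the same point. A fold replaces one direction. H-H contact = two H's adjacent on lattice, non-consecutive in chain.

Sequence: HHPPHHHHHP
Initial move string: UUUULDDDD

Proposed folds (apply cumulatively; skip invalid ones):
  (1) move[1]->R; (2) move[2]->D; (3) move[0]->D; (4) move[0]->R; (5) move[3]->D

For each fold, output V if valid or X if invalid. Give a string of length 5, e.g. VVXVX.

Initial: UUUULDDDD -> [(0, 0), (0, 1), (0, 2), (0, 3), (0, 4), (-1, 4), (-1, 3), (-1, 2), (-1, 1), (-1, 0)]
Fold 1: move[1]->R => URUULDDDD INVALID (collision), skipped
Fold 2: move[2]->D => UUDULDDDD INVALID (collision), skipped
Fold 3: move[0]->D => DUUULDDDD INVALID (collision), skipped
Fold 4: move[0]->R => RUUULDDDD INVALID (collision), skipped
Fold 5: move[3]->D => UUUDLDDDD INVALID (collision), skipped

Answer: XXXXX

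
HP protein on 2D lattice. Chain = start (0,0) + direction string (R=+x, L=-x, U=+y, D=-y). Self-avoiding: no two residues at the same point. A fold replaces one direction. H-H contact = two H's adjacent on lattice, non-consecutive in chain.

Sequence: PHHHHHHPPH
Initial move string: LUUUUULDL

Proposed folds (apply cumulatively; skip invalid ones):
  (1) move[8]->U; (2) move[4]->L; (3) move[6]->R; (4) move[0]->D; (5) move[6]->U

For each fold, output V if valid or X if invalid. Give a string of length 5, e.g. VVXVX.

Answer: XVXXX

Derivation:
Initial: LUUUUULDL -> [(0, 0), (-1, 0), (-1, 1), (-1, 2), (-1, 3), (-1, 4), (-1, 5), (-2, 5), (-2, 4), (-3, 4)]
Fold 1: move[8]->U => LUUUUULDU INVALID (collision), skipped
Fold 2: move[4]->L => LUUULULDL VALID
Fold 3: move[6]->R => LUUULURDL INVALID (collision), skipped
Fold 4: move[0]->D => DUUULULDL INVALID (collision), skipped
Fold 5: move[6]->U => LUUULUUDL INVALID (collision), skipped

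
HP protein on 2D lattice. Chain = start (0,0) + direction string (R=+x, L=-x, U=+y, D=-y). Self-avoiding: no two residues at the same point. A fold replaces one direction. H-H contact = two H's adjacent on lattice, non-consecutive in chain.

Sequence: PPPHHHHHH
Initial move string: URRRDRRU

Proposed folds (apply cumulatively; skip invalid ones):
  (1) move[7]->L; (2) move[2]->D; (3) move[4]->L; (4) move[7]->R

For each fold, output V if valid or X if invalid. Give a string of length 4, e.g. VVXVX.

Initial: URRRDRRU -> [(0, 0), (0, 1), (1, 1), (2, 1), (3, 1), (3, 0), (4, 0), (5, 0), (5, 1)]
Fold 1: move[7]->L => URRRDRRL INVALID (collision), skipped
Fold 2: move[2]->D => URDRDRRU VALID
Fold 3: move[4]->L => URDRLRRU INVALID (collision), skipped
Fold 4: move[7]->R => URDRDRRR VALID

Answer: XVXV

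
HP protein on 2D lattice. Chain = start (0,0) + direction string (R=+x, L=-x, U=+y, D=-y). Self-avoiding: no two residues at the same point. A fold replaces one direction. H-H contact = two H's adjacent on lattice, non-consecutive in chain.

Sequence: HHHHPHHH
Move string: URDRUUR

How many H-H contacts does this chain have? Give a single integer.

Positions: [(0, 0), (0, 1), (1, 1), (1, 0), (2, 0), (2, 1), (2, 2), (3, 2)]
H-H contact: residue 0 @(0,0) - residue 3 @(1, 0)
H-H contact: residue 2 @(1,1) - residue 5 @(2, 1)

Answer: 2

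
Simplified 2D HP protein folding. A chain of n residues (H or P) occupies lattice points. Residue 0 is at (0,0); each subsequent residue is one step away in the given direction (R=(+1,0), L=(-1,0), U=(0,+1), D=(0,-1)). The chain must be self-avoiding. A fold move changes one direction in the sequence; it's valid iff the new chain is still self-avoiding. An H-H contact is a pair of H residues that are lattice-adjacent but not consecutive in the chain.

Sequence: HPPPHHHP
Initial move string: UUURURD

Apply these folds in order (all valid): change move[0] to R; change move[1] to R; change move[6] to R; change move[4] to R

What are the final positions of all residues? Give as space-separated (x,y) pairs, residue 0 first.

Initial moves: UUURURD
Fold: move[0]->R => RUURURD (positions: [(0, 0), (1, 0), (1, 1), (1, 2), (2, 2), (2, 3), (3, 3), (3, 2)])
Fold: move[1]->R => RRURURD (positions: [(0, 0), (1, 0), (2, 0), (2, 1), (3, 1), (3, 2), (4, 2), (4, 1)])
Fold: move[6]->R => RRURURR (positions: [(0, 0), (1, 0), (2, 0), (2, 1), (3, 1), (3, 2), (4, 2), (5, 2)])
Fold: move[4]->R => RRURRRR (positions: [(0, 0), (1, 0), (2, 0), (2, 1), (3, 1), (4, 1), (5, 1), (6, 1)])

Answer: (0,0) (1,0) (2,0) (2,1) (3,1) (4,1) (5,1) (6,1)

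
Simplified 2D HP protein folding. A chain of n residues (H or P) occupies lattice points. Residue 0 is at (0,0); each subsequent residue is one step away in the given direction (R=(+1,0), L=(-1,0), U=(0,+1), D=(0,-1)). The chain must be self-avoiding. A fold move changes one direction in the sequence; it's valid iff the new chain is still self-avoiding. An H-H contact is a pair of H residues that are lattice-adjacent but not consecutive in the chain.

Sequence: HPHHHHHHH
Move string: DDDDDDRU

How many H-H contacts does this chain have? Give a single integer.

Positions: [(0, 0), (0, -1), (0, -2), (0, -3), (0, -4), (0, -5), (0, -6), (1, -6), (1, -5)]
H-H contact: residue 5 @(0,-5) - residue 8 @(1, -5)

Answer: 1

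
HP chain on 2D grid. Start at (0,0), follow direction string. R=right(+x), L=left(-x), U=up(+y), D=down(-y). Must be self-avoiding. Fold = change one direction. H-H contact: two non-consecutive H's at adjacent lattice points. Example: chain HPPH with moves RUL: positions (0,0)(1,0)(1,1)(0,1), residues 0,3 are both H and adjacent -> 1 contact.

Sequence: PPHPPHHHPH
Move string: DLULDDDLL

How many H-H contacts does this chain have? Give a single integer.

Answer: 1

Derivation:
Positions: [(0, 0), (0, -1), (-1, -1), (-1, 0), (-2, 0), (-2, -1), (-2, -2), (-2, -3), (-3, -3), (-4, -3)]
H-H contact: residue 2 @(-1,-1) - residue 5 @(-2, -1)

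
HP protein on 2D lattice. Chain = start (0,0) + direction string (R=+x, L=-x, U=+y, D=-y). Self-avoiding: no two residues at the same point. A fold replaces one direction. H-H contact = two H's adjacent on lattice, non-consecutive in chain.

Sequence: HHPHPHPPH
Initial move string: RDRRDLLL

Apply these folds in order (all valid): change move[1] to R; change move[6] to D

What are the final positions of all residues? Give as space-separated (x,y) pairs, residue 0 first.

Answer: (0,0) (1,0) (2,0) (3,0) (4,0) (4,-1) (3,-1) (3,-2) (2,-2)

Derivation:
Initial moves: RDRRDLLL
Fold: move[1]->R => RRRRDLLL (positions: [(0, 0), (1, 0), (2, 0), (3, 0), (4, 0), (4, -1), (3, -1), (2, -1), (1, -1)])
Fold: move[6]->D => RRRRDLDL (positions: [(0, 0), (1, 0), (2, 0), (3, 0), (4, 0), (4, -1), (3, -1), (3, -2), (2, -2)])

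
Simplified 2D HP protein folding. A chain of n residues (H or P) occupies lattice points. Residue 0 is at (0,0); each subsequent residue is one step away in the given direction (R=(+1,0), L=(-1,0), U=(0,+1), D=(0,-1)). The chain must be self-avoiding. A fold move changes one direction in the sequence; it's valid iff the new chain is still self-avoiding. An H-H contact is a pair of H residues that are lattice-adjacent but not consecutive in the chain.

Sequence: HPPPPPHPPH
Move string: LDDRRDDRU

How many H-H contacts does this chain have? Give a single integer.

Positions: [(0, 0), (-1, 0), (-1, -1), (-1, -2), (0, -2), (1, -2), (1, -3), (1, -4), (2, -4), (2, -3)]
H-H contact: residue 6 @(1,-3) - residue 9 @(2, -3)

Answer: 1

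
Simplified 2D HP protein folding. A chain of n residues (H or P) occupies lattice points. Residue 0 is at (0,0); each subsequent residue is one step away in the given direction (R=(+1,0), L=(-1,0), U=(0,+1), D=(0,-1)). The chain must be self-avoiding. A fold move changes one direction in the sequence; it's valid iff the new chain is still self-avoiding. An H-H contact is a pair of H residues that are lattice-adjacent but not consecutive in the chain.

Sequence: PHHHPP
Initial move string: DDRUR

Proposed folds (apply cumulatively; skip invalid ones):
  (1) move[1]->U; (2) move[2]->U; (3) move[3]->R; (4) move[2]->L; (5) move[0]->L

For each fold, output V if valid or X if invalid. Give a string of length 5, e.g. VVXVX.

Initial: DDRUR -> [(0, 0), (0, -1), (0, -2), (1, -2), (1, -1), (2, -1)]
Fold 1: move[1]->U => DURUR INVALID (collision), skipped
Fold 2: move[2]->U => DDUUR INVALID (collision), skipped
Fold 3: move[3]->R => DDRRR VALID
Fold 4: move[2]->L => DDLRR INVALID (collision), skipped
Fold 5: move[0]->L => LDRRR VALID

Answer: XXVXV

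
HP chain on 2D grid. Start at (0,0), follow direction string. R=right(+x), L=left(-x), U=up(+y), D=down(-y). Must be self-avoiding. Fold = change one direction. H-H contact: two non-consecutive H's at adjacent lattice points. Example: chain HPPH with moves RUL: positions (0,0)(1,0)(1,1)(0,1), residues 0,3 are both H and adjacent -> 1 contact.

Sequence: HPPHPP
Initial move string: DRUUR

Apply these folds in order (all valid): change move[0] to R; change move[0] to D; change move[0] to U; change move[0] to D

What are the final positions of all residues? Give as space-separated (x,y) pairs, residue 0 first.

Initial moves: DRUUR
Fold: move[0]->R => RRUUR (positions: [(0, 0), (1, 0), (2, 0), (2, 1), (2, 2), (3, 2)])
Fold: move[0]->D => DRUUR (positions: [(0, 0), (0, -1), (1, -1), (1, 0), (1, 1), (2, 1)])
Fold: move[0]->U => URUUR (positions: [(0, 0), (0, 1), (1, 1), (1, 2), (1, 3), (2, 3)])
Fold: move[0]->D => DRUUR (positions: [(0, 0), (0, -1), (1, -1), (1, 0), (1, 1), (2, 1)])

Answer: (0,0) (0,-1) (1,-1) (1,0) (1,1) (2,1)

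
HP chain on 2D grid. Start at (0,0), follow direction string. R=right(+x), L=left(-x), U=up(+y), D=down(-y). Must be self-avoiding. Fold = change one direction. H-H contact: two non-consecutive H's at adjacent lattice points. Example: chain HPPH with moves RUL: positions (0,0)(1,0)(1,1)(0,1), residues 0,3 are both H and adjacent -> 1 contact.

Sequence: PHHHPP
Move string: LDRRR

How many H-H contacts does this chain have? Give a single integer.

Positions: [(0, 0), (-1, 0), (-1, -1), (0, -1), (1, -1), (2, -1)]
No H-H contacts found.

Answer: 0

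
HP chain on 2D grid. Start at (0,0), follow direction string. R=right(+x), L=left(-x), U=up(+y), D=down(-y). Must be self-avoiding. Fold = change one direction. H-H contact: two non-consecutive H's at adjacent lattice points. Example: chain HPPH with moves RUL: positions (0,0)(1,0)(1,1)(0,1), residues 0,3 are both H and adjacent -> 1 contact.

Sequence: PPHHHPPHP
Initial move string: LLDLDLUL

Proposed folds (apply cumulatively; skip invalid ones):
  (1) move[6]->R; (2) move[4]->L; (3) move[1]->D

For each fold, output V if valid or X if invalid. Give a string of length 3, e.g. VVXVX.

Initial: LLDLDLUL -> [(0, 0), (-1, 0), (-2, 0), (-2, -1), (-3, -1), (-3, -2), (-4, -2), (-4, -1), (-5, -1)]
Fold 1: move[6]->R => LLDLDLRL INVALID (collision), skipped
Fold 2: move[4]->L => LLDLLLUL VALID
Fold 3: move[1]->D => LDDLLLUL VALID

Answer: XVV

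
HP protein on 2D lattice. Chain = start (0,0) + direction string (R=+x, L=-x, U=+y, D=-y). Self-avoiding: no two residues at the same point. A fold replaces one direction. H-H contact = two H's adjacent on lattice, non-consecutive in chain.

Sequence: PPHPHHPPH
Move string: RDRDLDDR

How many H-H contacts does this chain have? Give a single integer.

Answer: 1

Derivation:
Positions: [(0, 0), (1, 0), (1, -1), (2, -1), (2, -2), (1, -2), (1, -3), (1, -4), (2, -4)]
H-H contact: residue 2 @(1,-1) - residue 5 @(1, -2)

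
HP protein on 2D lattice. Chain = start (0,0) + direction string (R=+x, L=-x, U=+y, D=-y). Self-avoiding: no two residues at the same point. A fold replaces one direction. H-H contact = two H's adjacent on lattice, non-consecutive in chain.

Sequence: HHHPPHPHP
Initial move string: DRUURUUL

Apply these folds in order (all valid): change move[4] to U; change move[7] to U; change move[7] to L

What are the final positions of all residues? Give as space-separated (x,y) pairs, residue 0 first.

Initial moves: DRUURUUL
Fold: move[4]->U => DRUUUUUL (positions: [(0, 0), (0, -1), (1, -1), (1, 0), (1, 1), (1, 2), (1, 3), (1, 4), (0, 4)])
Fold: move[7]->U => DRUUUUUU (positions: [(0, 0), (0, -1), (1, -1), (1, 0), (1, 1), (1, 2), (1, 3), (1, 4), (1, 5)])
Fold: move[7]->L => DRUUUUUL (positions: [(0, 0), (0, -1), (1, -1), (1, 0), (1, 1), (1, 2), (1, 3), (1, 4), (0, 4)])

Answer: (0,0) (0,-1) (1,-1) (1,0) (1,1) (1,2) (1,3) (1,4) (0,4)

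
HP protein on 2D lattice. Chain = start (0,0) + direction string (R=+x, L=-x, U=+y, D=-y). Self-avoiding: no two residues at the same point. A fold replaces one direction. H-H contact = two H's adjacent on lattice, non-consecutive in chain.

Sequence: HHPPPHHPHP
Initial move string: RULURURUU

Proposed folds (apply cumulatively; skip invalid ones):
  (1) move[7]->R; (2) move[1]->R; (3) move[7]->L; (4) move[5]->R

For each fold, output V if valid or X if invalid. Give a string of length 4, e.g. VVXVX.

Answer: VXXV

Derivation:
Initial: RULURURUU -> [(0, 0), (1, 0), (1, 1), (0, 1), (0, 2), (1, 2), (1, 3), (2, 3), (2, 4), (2, 5)]
Fold 1: move[7]->R => RULURURRU VALID
Fold 2: move[1]->R => RRLURURRU INVALID (collision), skipped
Fold 3: move[7]->L => RULURURLU INVALID (collision), skipped
Fold 4: move[5]->R => RULURRRRU VALID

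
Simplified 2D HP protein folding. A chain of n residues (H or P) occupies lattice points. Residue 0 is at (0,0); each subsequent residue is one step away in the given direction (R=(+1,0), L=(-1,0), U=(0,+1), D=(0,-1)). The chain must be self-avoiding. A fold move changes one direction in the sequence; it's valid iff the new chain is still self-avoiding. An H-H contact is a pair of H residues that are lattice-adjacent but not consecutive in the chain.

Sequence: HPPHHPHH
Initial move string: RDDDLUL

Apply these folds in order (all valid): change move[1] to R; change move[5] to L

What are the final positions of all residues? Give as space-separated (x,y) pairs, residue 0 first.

Answer: (0,0) (1,0) (2,0) (2,-1) (2,-2) (1,-2) (0,-2) (-1,-2)

Derivation:
Initial moves: RDDDLUL
Fold: move[1]->R => RRDDLUL (positions: [(0, 0), (1, 0), (2, 0), (2, -1), (2, -2), (1, -2), (1, -1), (0, -1)])
Fold: move[5]->L => RRDDLLL (positions: [(0, 0), (1, 0), (2, 0), (2, -1), (2, -2), (1, -2), (0, -2), (-1, -2)])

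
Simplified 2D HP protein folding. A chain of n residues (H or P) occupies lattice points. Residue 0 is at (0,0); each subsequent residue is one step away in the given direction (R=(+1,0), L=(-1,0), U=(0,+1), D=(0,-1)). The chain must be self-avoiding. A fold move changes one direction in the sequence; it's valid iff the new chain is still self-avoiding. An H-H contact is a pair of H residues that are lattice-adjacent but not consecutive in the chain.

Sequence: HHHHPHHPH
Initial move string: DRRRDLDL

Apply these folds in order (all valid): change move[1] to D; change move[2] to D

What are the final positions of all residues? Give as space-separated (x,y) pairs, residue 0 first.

Answer: (0,0) (0,-1) (0,-2) (0,-3) (1,-3) (1,-4) (0,-4) (0,-5) (-1,-5)

Derivation:
Initial moves: DRRRDLDL
Fold: move[1]->D => DDRRDLDL (positions: [(0, 0), (0, -1), (0, -2), (1, -2), (2, -2), (2, -3), (1, -3), (1, -4), (0, -4)])
Fold: move[2]->D => DDDRDLDL (positions: [(0, 0), (0, -1), (0, -2), (0, -3), (1, -3), (1, -4), (0, -4), (0, -5), (-1, -5)])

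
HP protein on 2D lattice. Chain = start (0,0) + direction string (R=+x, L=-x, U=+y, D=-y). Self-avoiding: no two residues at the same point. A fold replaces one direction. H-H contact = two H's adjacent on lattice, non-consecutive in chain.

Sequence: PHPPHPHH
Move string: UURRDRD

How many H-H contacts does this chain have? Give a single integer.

Answer: 0

Derivation:
Positions: [(0, 0), (0, 1), (0, 2), (1, 2), (2, 2), (2, 1), (3, 1), (3, 0)]
No H-H contacts found.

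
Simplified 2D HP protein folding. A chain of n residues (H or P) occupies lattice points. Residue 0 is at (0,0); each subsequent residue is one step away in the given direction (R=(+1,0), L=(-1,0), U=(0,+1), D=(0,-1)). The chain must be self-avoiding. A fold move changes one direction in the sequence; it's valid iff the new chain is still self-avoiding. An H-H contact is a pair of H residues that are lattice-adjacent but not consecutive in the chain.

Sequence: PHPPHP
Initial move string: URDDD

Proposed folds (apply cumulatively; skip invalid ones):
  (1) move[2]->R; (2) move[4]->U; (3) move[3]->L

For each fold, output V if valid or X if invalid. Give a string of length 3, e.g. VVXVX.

Answer: VXX

Derivation:
Initial: URDDD -> [(0, 0), (0, 1), (1, 1), (1, 0), (1, -1), (1, -2)]
Fold 1: move[2]->R => URRDD VALID
Fold 2: move[4]->U => URRDU INVALID (collision), skipped
Fold 3: move[3]->L => URRLD INVALID (collision), skipped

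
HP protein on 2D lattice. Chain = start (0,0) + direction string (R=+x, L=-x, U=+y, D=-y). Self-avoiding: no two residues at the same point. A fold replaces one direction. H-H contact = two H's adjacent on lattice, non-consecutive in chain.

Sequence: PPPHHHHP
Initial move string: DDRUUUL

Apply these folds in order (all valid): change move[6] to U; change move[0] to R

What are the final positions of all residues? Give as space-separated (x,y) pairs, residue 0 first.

Initial moves: DDRUUUL
Fold: move[6]->U => DDRUUUU (positions: [(0, 0), (0, -1), (0, -2), (1, -2), (1, -1), (1, 0), (1, 1), (1, 2)])
Fold: move[0]->R => RDRUUUU (positions: [(0, 0), (1, 0), (1, -1), (2, -1), (2, 0), (2, 1), (2, 2), (2, 3)])

Answer: (0,0) (1,0) (1,-1) (2,-1) (2,0) (2,1) (2,2) (2,3)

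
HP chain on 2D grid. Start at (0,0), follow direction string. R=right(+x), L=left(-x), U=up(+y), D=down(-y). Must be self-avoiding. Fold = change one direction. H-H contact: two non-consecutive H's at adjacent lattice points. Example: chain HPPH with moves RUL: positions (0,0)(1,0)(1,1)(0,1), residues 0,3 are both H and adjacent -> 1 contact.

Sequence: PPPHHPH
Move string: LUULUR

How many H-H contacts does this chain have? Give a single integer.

Answer: 1

Derivation:
Positions: [(0, 0), (-1, 0), (-1, 1), (-1, 2), (-2, 2), (-2, 3), (-1, 3)]
H-H contact: residue 3 @(-1,2) - residue 6 @(-1, 3)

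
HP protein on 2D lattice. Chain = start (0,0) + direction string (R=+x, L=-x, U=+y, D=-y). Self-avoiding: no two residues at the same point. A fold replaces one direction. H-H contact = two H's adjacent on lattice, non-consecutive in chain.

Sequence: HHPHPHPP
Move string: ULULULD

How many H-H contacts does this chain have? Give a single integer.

Answer: 0

Derivation:
Positions: [(0, 0), (0, 1), (-1, 1), (-1, 2), (-2, 2), (-2, 3), (-3, 3), (-3, 2)]
No H-H contacts found.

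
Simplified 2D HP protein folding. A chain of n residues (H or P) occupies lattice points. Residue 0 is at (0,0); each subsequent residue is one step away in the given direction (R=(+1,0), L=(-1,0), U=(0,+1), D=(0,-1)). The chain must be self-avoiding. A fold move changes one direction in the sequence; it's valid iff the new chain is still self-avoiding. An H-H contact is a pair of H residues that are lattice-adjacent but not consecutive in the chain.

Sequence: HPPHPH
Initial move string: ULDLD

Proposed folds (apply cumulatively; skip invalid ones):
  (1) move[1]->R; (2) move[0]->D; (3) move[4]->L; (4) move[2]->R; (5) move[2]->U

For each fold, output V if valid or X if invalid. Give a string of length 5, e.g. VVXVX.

Initial: ULDLD -> [(0, 0), (0, 1), (-1, 1), (-1, 0), (-2, 0), (-2, -1)]
Fold 1: move[1]->R => URDLD INVALID (collision), skipped
Fold 2: move[0]->D => DLDLD VALID
Fold 3: move[4]->L => DLDLL VALID
Fold 4: move[2]->R => DLRLL INVALID (collision), skipped
Fold 5: move[2]->U => DLULL VALID

Answer: XVVXV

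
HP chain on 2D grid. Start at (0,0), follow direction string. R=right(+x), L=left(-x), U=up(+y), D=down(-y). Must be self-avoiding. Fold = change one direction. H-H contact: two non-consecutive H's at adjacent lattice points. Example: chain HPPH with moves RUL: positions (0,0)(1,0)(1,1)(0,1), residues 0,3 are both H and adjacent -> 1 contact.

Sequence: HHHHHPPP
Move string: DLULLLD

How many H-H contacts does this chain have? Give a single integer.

Positions: [(0, 0), (0, -1), (-1, -1), (-1, 0), (-2, 0), (-3, 0), (-4, 0), (-4, -1)]
H-H contact: residue 0 @(0,0) - residue 3 @(-1, 0)

Answer: 1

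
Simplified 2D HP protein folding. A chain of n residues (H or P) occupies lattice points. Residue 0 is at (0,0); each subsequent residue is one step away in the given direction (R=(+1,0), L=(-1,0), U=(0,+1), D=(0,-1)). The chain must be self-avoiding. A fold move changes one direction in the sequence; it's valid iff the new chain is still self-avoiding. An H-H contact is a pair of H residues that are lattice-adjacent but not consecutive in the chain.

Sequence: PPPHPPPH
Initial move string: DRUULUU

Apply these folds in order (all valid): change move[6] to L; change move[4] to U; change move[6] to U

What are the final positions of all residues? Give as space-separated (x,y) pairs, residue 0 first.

Initial moves: DRUULUU
Fold: move[6]->L => DRUULUL (positions: [(0, 0), (0, -1), (1, -1), (1, 0), (1, 1), (0, 1), (0, 2), (-1, 2)])
Fold: move[4]->U => DRUUUUL (positions: [(0, 0), (0, -1), (1, -1), (1, 0), (1, 1), (1, 2), (1, 3), (0, 3)])
Fold: move[6]->U => DRUUUUU (positions: [(0, 0), (0, -1), (1, -1), (1, 0), (1, 1), (1, 2), (1, 3), (1, 4)])

Answer: (0,0) (0,-1) (1,-1) (1,0) (1,1) (1,2) (1,3) (1,4)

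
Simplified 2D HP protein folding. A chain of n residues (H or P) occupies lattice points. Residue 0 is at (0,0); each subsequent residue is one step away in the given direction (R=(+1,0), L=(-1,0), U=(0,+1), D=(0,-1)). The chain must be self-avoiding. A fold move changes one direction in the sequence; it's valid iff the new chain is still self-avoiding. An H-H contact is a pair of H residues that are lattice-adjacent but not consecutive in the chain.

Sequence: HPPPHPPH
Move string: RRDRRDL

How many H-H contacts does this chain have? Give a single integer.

Positions: [(0, 0), (1, 0), (2, 0), (2, -1), (3, -1), (4, -1), (4, -2), (3, -2)]
H-H contact: residue 4 @(3,-1) - residue 7 @(3, -2)

Answer: 1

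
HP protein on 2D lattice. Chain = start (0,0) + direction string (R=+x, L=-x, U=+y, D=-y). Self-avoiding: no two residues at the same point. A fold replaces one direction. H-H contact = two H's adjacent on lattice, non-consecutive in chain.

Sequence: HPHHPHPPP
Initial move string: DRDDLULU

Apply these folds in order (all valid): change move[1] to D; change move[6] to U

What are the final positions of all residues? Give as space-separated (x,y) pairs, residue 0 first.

Answer: (0,0) (0,-1) (0,-2) (0,-3) (0,-4) (-1,-4) (-1,-3) (-1,-2) (-1,-1)

Derivation:
Initial moves: DRDDLULU
Fold: move[1]->D => DDDDLULU (positions: [(0, 0), (0, -1), (0, -2), (0, -3), (0, -4), (-1, -4), (-1, -3), (-2, -3), (-2, -2)])
Fold: move[6]->U => DDDDLUUU (positions: [(0, 0), (0, -1), (0, -2), (0, -3), (0, -4), (-1, -4), (-1, -3), (-1, -2), (-1, -1)])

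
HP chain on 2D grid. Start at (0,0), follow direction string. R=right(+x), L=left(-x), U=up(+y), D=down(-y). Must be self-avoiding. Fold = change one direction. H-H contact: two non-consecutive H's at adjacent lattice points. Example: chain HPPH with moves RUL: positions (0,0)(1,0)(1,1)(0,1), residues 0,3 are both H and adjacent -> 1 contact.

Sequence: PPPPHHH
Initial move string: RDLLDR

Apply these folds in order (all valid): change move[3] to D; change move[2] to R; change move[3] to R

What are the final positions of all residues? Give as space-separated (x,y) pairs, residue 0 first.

Answer: (0,0) (1,0) (1,-1) (2,-1) (3,-1) (3,-2) (4,-2)

Derivation:
Initial moves: RDLLDR
Fold: move[3]->D => RDLDDR (positions: [(0, 0), (1, 0), (1, -1), (0, -1), (0, -2), (0, -3), (1, -3)])
Fold: move[2]->R => RDRDDR (positions: [(0, 0), (1, 0), (1, -1), (2, -1), (2, -2), (2, -3), (3, -3)])
Fold: move[3]->R => RDRRDR (positions: [(0, 0), (1, 0), (1, -1), (2, -1), (3, -1), (3, -2), (4, -2)])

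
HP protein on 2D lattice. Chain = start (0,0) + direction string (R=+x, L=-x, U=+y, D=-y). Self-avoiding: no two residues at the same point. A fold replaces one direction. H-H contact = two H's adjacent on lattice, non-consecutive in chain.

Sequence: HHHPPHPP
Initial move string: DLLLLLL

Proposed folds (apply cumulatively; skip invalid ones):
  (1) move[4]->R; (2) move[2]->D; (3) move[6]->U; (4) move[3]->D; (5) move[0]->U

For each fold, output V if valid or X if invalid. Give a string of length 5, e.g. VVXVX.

Initial: DLLLLLL -> [(0, 0), (0, -1), (-1, -1), (-2, -1), (-3, -1), (-4, -1), (-5, -1), (-6, -1)]
Fold 1: move[4]->R => DLLLRLL INVALID (collision), skipped
Fold 2: move[2]->D => DLDLLLL VALID
Fold 3: move[6]->U => DLDLLLU VALID
Fold 4: move[3]->D => DLDDLLU VALID
Fold 5: move[0]->U => ULDDLLU VALID

Answer: XVVVV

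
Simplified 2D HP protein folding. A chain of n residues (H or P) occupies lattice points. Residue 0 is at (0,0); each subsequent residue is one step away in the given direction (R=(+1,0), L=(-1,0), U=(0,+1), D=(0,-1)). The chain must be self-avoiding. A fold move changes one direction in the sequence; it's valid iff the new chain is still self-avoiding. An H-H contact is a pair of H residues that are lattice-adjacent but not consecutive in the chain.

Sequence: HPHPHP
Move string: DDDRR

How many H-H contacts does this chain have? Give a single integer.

Positions: [(0, 0), (0, -1), (0, -2), (0, -3), (1, -3), (2, -3)]
No H-H contacts found.

Answer: 0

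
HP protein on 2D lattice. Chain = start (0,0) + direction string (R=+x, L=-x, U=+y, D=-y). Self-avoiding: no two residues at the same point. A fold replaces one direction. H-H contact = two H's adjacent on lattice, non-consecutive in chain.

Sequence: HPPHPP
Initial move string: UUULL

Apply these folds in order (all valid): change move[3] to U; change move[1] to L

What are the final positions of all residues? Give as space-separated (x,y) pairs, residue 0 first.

Answer: (0,0) (0,1) (-1,1) (-1,2) (-1,3) (-2,3)

Derivation:
Initial moves: UUULL
Fold: move[3]->U => UUUUL (positions: [(0, 0), (0, 1), (0, 2), (0, 3), (0, 4), (-1, 4)])
Fold: move[1]->L => ULUUL (positions: [(0, 0), (0, 1), (-1, 1), (-1, 2), (-1, 3), (-2, 3)])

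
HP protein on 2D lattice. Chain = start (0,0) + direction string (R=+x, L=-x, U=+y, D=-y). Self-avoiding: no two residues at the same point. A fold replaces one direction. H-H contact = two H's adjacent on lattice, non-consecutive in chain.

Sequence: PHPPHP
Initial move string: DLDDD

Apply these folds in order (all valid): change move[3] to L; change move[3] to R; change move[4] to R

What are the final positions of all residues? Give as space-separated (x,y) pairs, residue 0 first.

Initial moves: DLDDD
Fold: move[3]->L => DLDLD (positions: [(0, 0), (0, -1), (-1, -1), (-1, -2), (-2, -2), (-2, -3)])
Fold: move[3]->R => DLDRD (positions: [(0, 0), (0, -1), (-1, -1), (-1, -2), (0, -2), (0, -3)])
Fold: move[4]->R => DLDRR (positions: [(0, 0), (0, -1), (-1, -1), (-1, -2), (0, -2), (1, -2)])

Answer: (0,0) (0,-1) (-1,-1) (-1,-2) (0,-2) (1,-2)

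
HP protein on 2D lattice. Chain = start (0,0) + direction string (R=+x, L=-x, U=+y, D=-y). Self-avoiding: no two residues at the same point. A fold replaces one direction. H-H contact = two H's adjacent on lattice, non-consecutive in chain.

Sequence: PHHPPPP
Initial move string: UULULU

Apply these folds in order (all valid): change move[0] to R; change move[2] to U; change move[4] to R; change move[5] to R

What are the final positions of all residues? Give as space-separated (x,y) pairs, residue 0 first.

Initial moves: UULULU
Fold: move[0]->R => RULULU (positions: [(0, 0), (1, 0), (1, 1), (0, 1), (0, 2), (-1, 2), (-1, 3)])
Fold: move[2]->U => RUUULU (positions: [(0, 0), (1, 0), (1, 1), (1, 2), (1, 3), (0, 3), (0, 4)])
Fold: move[4]->R => RUUURU (positions: [(0, 0), (1, 0), (1, 1), (1, 2), (1, 3), (2, 3), (2, 4)])
Fold: move[5]->R => RUUURR (positions: [(0, 0), (1, 0), (1, 1), (1, 2), (1, 3), (2, 3), (3, 3)])

Answer: (0,0) (1,0) (1,1) (1,2) (1,3) (2,3) (3,3)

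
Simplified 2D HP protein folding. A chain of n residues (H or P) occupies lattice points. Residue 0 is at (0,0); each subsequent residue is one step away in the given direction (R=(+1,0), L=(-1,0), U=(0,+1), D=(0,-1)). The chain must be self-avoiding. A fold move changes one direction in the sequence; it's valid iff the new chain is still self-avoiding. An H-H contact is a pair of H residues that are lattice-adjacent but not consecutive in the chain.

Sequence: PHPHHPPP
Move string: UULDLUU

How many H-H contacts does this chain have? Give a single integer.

Positions: [(0, 0), (0, 1), (0, 2), (-1, 2), (-1, 1), (-2, 1), (-2, 2), (-2, 3)]
H-H contact: residue 1 @(0,1) - residue 4 @(-1, 1)

Answer: 1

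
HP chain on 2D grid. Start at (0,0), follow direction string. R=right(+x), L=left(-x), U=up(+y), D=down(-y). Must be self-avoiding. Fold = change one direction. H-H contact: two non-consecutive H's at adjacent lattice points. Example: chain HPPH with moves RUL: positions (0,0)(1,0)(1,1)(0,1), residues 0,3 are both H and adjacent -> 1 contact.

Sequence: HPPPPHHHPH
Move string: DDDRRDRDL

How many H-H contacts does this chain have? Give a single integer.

Answer: 1

Derivation:
Positions: [(0, 0), (0, -1), (0, -2), (0, -3), (1, -3), (2, -3), (2, -4), (3, -4), (3, -5), (2, -5)]
H-H contact: residue 6 @(2,-4) - residue 9 @(2, -5)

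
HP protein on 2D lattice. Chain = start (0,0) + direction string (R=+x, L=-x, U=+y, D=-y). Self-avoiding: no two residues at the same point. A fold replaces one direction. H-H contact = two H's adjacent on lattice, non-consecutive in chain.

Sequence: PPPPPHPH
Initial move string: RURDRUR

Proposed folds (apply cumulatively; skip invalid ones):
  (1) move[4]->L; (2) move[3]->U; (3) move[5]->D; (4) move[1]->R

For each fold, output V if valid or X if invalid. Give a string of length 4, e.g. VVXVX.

Answer: XVVV

Derivation:
Initial: RURDRUR -> [(0, 0), (1, 0), (1, 1), (2, 1), (2, 0), (3, 0), (3, 1), (4, 1)]
Fold 1: move[4]->L => RURDLUR INVALID (collision), skipped
Fold 2: move[3]->U => RURURUR VALID
Fold 3: move[5]->D => RURURDR VALID
Fold 4: move[1]->R => RRRURDR VALID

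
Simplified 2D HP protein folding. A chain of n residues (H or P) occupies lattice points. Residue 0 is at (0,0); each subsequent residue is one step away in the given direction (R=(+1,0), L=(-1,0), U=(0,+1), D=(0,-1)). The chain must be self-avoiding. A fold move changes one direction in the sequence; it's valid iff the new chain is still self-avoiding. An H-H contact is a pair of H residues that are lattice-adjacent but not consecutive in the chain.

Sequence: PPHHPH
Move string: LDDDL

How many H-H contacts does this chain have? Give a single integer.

Answer: 0

Derivation:
Positions: [(0, 0), (-1, 0), (-1, -1), (-1, -2), (-1, -3), (-2, -3)]
No H-H contacts found.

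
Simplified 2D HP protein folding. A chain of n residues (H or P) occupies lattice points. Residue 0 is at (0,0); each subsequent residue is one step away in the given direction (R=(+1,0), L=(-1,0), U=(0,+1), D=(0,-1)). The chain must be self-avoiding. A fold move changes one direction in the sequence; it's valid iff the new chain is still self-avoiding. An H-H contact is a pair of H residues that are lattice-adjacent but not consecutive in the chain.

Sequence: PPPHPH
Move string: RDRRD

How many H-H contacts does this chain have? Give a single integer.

Answer: 0

Derivation:
Positions: [(0, 0), (1, 0), (1, -1), (2, -1), (3, -1), (3, -2)]
No H-H contacts found.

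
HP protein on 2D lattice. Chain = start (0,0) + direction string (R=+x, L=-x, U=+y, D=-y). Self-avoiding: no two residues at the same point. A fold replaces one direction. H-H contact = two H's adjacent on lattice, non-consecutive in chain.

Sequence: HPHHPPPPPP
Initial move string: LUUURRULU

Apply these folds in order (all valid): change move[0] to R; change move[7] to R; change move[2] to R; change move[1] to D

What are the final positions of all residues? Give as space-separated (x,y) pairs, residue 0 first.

Initial moves: LUUURRULU
Fold: move[0]->R => RUUURRULU (positions: [(0, 0), (1, 0), (1, 1), (1, 2), (1, 3), (2, 3), (3, 3), (3, 4), (2, 4), (2, 5)])
Fold: move[7]->R => RUUURRURU (positions: [(0, 0), (1, 0), (1, 1), (1, 2), (1, 3), (2, 3), (3, 3), (3, 4), (4, 4), (4, 5)])
Fold: move[2]->R => RURURRURU (positions: [(0, 0), (1, 0), (1, 1), (2, 1), (2, 2), (3, 2), (4, 2), (4, 3), (5, 3), (5, 4)])
Fold: move[1]->D => RDRURRURU (positions: [(0, 0), (1, 0), (1, -1), (2, -1), (2, 0), (3, 0), (4, 0), (4, 1), (5, 1), (5, 2)])

Answer: (0,0) (1,0) (1,-1) (2,-1) (2,0) (3,0) (4,0) (4,1) (5,1) (5,2)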